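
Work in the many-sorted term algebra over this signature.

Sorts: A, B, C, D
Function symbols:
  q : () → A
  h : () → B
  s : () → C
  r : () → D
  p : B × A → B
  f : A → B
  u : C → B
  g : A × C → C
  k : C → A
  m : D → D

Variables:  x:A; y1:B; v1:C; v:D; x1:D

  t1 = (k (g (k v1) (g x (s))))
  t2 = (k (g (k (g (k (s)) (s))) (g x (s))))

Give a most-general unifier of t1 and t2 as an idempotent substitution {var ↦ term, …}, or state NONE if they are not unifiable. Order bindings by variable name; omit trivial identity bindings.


{v1 ↦ (g (k (s)) (s))}


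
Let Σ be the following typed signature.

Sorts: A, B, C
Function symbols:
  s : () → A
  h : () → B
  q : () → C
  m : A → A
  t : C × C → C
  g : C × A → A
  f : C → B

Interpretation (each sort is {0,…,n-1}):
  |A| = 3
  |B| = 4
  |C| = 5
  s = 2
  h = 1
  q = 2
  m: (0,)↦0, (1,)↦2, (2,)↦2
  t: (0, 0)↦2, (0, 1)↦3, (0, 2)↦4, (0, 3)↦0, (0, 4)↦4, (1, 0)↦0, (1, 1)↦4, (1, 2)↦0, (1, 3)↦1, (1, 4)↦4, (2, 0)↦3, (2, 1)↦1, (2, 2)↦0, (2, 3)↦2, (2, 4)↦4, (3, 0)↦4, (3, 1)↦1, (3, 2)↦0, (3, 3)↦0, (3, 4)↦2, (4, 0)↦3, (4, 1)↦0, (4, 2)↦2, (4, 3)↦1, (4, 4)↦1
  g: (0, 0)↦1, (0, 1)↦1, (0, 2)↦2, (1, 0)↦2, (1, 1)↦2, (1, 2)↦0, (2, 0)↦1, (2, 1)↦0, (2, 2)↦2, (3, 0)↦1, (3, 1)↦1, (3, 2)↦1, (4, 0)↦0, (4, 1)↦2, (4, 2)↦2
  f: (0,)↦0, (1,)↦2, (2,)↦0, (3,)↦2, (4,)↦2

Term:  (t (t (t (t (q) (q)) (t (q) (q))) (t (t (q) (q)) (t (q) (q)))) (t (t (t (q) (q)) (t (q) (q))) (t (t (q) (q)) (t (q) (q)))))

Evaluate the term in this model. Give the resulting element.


value = 2

  q = 2
  q = 2
  (t (q) (q)) = t(2, 2) = 0
  q = 2
  q = 2
  (t (q) (q)) = t(2, 2) = 0
  (t (t (q) (q)) (t (q) (q))) = t(0, 0) = 2
  q = 2
  q = 2
  (t (q) (q)) = t(2, 2) = 0
  q = 2
  q = 2
  (t (q) (q)) = t(2, 2) = 0
  (t (t (q) (q)) (t (q) (q))) = t(0, 0) = 2
  (t (t (t (q) (q)) (t (q) (q))) (t (t (q) (q)) (t (q) (q)))) = t(2, 2) = 0
  q = 2
  q = 2
  (t (q) (q)) = t(2, 2) = 0
  q = 2
  q = 2
  (t (q) (q)) = t(2, 2) = 0
  (t (t (q) (q)) (t (q) (q))) = t(0, 0) = 2
  q = 2
  q = 2
  (t (q) (q)) = t(2, 2) = 0
  q = 2
  q = 2
  (t (q) (q)) = t(2, 2) = 0
  (t (t (q) (q)) (t (q) (q))) = t(0, 0) = 2
  (t (t (t (q) (q)) (t (q) (q))) (t (t (q) (q)) (t (q) (q)))) = t(2, 2) = 0
  (t (t (t (t (q) (q)) (t (q) (q))) (t (t (q) (q)) (t (q) (q)))) (t (t (t (q) (q)) (t (q) (q))) (t (t (q) (q)) (t (q) (q))))) = t(0, 0) = 2


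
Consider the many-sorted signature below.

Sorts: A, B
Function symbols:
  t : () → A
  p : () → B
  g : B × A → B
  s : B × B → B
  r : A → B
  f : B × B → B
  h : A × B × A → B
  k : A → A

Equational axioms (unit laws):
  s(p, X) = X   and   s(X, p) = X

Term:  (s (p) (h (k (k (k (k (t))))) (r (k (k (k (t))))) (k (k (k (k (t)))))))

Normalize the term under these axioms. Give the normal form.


1. (s (p) (h (k (k (k (k (t))))) (r (k (k (k (t))))) (k (k (k (k (t)))))))  →  (h (k (k (k (k (t))))) (r (k (k (k (t))))) (k (k (k (k (t))))))

normal form = (h (k (k (k (k (t))))) (r (k (k (k (t))))) (k (k (k (k (t))))))


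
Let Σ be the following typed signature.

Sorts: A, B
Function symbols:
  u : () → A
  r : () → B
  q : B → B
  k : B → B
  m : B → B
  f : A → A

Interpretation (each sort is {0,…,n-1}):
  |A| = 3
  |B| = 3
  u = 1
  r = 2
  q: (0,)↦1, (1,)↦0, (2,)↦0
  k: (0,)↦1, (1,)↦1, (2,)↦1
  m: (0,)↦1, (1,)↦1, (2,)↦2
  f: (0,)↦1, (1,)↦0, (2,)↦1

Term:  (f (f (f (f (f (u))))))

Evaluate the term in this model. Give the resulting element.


value = 0

  u = 1
  (f (u)) = f(1,) = 0
  (f (f (u))) = f(0,) = 1
  (f (f (f (u)))) = f(1,) = 0
  (f (f (f (f (u))))) = f(0,) = 1
  (f (f (f (f (f (u)))))) = f(1,) = 0


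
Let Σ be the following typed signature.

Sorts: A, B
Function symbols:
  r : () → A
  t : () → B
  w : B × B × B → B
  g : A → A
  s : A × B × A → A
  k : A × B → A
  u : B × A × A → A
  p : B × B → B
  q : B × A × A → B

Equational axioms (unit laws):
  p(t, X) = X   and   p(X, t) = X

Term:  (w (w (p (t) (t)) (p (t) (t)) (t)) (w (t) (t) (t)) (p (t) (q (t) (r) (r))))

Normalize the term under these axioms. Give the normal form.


normal form = (w (w (t) (t) (t)) (w (t) (t) (t)) (q (t) (r) (r)))

1. (w (w (p (t) (t)) (p (t) (t)) (t)) (w (t) (t) (t)) (p (t) (q (t) (r) (r))))  →  (w (w (t) (p (t) (t)) (t)) (w (t) (t) (t)) (p (t) (q (t) (r) (r))))
2. (w (w (t) (p (t) (t)) (t)) (w (t) (t) (t)) (p (t) (q (t) (r) (r))))  →  (w (w (t) (t) (t)) (w (t) (t) (t)) (p (t) (q (t) (r) (r))))
3. (w (w (t) (t) (t)) (w (t) (t) (t)) (p (t) (q (t) (r) (r))))  →  (w (w (t) (t) (t)) (w (t) (t) (t)) (q (t) (r) (r)))


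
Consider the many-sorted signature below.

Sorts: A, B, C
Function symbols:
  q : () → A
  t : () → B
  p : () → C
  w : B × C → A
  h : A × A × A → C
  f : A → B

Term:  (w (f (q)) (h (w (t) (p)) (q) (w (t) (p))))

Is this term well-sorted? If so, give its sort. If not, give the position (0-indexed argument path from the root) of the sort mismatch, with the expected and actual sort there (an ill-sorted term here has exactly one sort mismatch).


    (q) : A
  (f (q)) : B
      (t) : B
      (p) : C
    (w (t) (p)) : A
    (q) : A
      (t) : B
      (p) : C
    (w (t) (p)) : A
  (h (w (t) (p)) (q) (w (t) (p))) : C
(w (f (q)) (h (w (t) (p)) (q) (w (t) (p)))) : A

well-sorted; sort = A


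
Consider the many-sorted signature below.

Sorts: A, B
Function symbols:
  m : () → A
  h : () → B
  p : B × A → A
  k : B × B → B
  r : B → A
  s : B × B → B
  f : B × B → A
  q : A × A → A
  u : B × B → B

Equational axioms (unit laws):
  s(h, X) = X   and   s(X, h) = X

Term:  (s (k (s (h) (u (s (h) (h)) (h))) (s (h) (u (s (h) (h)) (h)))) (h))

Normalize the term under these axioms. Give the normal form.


normal form = (k (u (h) (h)) (u (h) (h)))

1. (s (k (s (h) (u (s (h) (h)) (h))) (s (h) (u (s (h) (h)) (h)))) (h))  →  (k (s (h) (u (s (h) (h)) (h))) (s (h) (u (s (h) (h)) (h))))
2. (k (s (h) (u (s (h) (h)) (h))) (s (h) (u (s (h) (h)) (h))))  →  (k (u (s (h) (h)) (h)) (s (h) (u (s (h) (h)) (h))))
3. (k (u (s (h) (h)) (h)) (s (h) (u (s (h) (h)) (h))))  →  (k (u (h) (h)) (s (h) (u (s (h) (h)) (h))))
4. (k (u (h) (h)) (s (h) (u (s (h) (h)) (h))))  →  (k (u (h) (h)) (u (s (h) (h)) (h)))
5. (k (u (h) (h)) (u (s (h) (h)) (h)))  →  (k (u (h) (h)) (u (h) (h)))


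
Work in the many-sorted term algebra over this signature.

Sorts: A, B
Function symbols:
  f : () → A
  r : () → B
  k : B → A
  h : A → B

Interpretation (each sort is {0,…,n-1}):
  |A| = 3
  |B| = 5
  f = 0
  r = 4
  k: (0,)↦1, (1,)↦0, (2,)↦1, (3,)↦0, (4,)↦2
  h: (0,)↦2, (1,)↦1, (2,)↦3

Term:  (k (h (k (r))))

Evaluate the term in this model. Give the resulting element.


  r = 4
  (k (r)) = k(4,) = 2
  (h (k (r))) = h(2,) = 3
  (k (h (k (r)))) = k(3,) = 0

value = 0


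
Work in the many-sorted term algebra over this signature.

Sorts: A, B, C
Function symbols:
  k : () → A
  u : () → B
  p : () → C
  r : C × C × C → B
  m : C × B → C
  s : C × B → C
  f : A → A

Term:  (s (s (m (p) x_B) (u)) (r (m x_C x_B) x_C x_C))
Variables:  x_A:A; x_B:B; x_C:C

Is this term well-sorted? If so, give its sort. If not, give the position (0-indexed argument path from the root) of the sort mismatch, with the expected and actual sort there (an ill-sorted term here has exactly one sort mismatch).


well-sorted; sort = C

      (p) : C
      x_B : B
    (m (p) x_B) : C
    (u) : B
  (s (m (p) x_B) (u)) : C
      x_C : C
      x_B : B
    (m x_C x_B) : C
    x_C : C
    x_C : C
  (r (m x_C x_B) x_C x_C) : B
(s (s (m (p) x_B) (u)) (r (m x_C x_B) x_C x_C)) : C


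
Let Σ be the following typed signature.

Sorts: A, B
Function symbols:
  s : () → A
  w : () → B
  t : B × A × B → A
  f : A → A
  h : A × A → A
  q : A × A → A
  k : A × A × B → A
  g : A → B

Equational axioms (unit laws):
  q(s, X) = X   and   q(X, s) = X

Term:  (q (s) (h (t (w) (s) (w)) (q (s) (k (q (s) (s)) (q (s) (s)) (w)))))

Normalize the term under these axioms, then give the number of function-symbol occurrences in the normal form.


1. (q (s) (h (t (w) (s) (w)) (q (s) (k (q (s) (s)) (q (s) (s)) (w)))))  →  (h (t (w) (s) (w)) (q (s) (k (q (s) (s)) (q (s) (s)) (w))))
2. (h (t (w) (s) (w)) (q (s) (k (q (s) (s)) (q (s) (s)) (w))))  →  (h (t (w) (s) (w)) (k (q (s) (s)) (q (s) (s)) (w)))
3. (h (t (w) (s) (w)) (k (q (s) (s)) (q (s) (s)) (w)))  →  (h (t (w) (s) (w)) (k (s) (q (s) (s)) (w)))
4. (h (t (w) (s) (w)) (k (s) (q (s) (s)) (w)))  →  (h (t (w) (s) (w)) (k (s) (s) (w)))
normal form: (h (t (w) (s) (w)) (k (s) (s) (w)))

size = 9


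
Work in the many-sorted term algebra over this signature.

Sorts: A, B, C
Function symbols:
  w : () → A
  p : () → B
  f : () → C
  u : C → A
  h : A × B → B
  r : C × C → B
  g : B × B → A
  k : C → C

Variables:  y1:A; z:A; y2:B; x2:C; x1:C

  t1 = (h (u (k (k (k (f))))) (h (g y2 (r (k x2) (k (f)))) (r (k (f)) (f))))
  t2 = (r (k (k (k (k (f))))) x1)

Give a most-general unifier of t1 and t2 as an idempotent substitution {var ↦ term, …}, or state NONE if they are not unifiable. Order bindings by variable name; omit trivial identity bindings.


NONE (not unifiable)

head clash or occurs-check failure — not unifiable


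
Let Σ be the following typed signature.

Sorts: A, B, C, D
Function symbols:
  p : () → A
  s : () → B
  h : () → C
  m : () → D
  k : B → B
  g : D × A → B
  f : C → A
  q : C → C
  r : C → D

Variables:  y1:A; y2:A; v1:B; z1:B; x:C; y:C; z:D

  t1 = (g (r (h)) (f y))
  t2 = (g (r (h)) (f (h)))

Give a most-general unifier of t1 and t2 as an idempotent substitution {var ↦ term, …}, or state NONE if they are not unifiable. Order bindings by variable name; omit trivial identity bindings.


{y ↦ (h)}


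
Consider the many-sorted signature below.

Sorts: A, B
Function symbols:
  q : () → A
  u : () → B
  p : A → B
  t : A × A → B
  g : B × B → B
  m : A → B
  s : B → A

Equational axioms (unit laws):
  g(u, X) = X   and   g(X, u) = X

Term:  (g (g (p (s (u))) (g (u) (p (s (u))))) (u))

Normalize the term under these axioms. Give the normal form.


1. (g (g (p (s (u))) (g (u) (p (s (u))))) (u))  →  (g (p (s (u))) (g (u) (p (s (u)))))
2. (g (p (s (u))) (g (u) (p (s (u)))))  →  (g (p (s (u))) (p (s (u))))

normal form = (g (p (s (u))) (p (s (u))))


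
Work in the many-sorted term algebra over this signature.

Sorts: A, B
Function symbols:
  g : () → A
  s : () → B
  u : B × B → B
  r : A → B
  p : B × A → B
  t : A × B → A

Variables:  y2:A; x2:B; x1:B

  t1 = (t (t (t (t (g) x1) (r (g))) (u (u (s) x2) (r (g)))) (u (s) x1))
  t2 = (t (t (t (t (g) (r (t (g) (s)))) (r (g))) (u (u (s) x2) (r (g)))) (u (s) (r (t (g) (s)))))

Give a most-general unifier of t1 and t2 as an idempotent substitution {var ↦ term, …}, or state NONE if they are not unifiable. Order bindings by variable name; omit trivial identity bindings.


{x1 ↦ (r (t (g) (s)))}


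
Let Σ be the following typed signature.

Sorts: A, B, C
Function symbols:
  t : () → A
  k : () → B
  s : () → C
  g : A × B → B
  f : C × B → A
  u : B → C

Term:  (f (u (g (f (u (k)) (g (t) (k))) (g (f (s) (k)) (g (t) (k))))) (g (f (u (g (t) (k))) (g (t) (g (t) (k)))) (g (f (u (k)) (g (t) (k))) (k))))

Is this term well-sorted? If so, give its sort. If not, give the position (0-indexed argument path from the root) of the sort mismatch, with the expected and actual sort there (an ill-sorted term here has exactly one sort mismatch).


well-sorted; sort = A

          (k) : B
        (u (k)) : C
          (t) : A
          (k) : B
        (g (t) (k)) : B
      (f (u (k)) (g (t) (k))) : A
          (s) : C
          (k) : B
        (f (s) (k)) : A
          (t) : A
          (k) : B
        (g (t) (k)) : B
      (g (f (s) (k)) (g (t) (k))) : B
    (g (f (u (k)) (g (t) (k))) (g (f (s) (k)) (g (t) (k)))) : B
  (u (g (f (u (k)) (g (t) (k))) (g (f (s) (k)) (g (t) (k))))) : C
          (t) : A
          (k) : B
        (g (t) (k)) : B
      (u (g (t) (k))) : C
        (t) : A
          (t) : A
          (k) : B
        (g (t) (k)) : B
      (g (t) (g (t) (k))) : B
    (f (u (g (t) (k))) (g (t) (g (t) (k)))) : A
          (k) : B
        (u (k)) : C
          (t) : A
          (k) : B
        (g (t) (k)) : B
      (f (u (k)) (g (t) (k))) : A
      (k) : B
    (g (f (u (k)) (g (t) (k))) (k)) : B
  (g (f (u (g (t) (k))) (g (t) (g (t) (k)))) (g (f (u (k)) (g (t) (k))) (k))) : B
(f (u (g (f (u (k)) (g (t) (k))) (g (f (s) (k)) (g (t) (k))))) (g (f (u (g (t) (k))) (g (t) (g (t) (k)))) (g (f (u (k)) (g (t) (k))) (k)))) : A


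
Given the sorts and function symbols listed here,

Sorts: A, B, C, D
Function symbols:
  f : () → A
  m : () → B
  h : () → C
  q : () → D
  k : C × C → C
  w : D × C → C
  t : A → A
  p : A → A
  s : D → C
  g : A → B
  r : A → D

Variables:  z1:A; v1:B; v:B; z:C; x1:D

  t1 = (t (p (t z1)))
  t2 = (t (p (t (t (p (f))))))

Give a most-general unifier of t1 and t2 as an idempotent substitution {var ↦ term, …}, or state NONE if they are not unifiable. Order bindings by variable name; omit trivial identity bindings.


{z1 ↦ (t (p (f)))}


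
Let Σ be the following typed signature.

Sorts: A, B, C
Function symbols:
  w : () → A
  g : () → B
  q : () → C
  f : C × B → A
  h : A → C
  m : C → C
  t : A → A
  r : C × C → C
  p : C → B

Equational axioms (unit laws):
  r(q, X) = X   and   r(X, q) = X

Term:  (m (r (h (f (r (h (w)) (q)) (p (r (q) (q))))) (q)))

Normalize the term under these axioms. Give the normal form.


1. (m (r (h (f (r (h (w)) (q)) (p (r (q) (q))))) (q)))  →  (m (h (f (r (h (w)) (q)) (p (r (q) (q))))))
2. (m (h (f (r (h (w)) (q)) (p (r (q) (q))))))  →  (m (h (f (h (w)) (p (r (q) (q))))))
3. (m (h (f (h (w)) (p (r (q) (q))))))  →  (m (h (f (h (w)) (p (q)))))

normal form = (m (h (f (h (w)) (p (q)))))


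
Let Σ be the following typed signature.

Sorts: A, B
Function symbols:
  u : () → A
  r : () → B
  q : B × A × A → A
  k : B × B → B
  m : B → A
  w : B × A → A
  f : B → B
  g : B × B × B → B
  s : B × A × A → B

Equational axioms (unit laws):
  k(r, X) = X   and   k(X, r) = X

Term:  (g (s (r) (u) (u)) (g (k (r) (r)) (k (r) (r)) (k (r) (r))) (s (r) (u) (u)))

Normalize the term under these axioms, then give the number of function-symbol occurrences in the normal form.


1. (g (s (r) (u) (u)) (g (k (r) (r)) (k (r) (r)) (k (r) (r))) (s (r) (u) (u)))  →  (g (s (r) (u) (u)) (g (r) (k (r) (r)) (k (r) (r))) (s (r) (u) (u)))
2. (g (s (r) (u) (u)) (g (r) (k (r) (r)) (k (r) (r))) (s (r) (u) (u)))  →  (g (s (r) (u) (u)) (g (r) (r) (k (r) (r))) (s (r) (u) (u)))
3. (g (s (r) (u) (u)) (g (r) (r) (k (r) (r))) (s (r) (u) (u)))  →  (g (s (r) (u) (u)) (g (r) (r) (r)) (s (r) (u) (u)))
normal form: (g (s (r) (u) (u)) (g (r) (r) (r)) (s (r) (u) (u)))

size = 13


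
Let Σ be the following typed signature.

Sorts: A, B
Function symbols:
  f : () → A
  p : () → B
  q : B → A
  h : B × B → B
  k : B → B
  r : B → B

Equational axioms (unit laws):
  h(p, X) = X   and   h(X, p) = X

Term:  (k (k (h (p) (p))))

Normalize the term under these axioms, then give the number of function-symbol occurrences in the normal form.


size = 3

1. (k (k (h (p) (p))))  →  (k (k (p)))
normal form: (k (k (p)))


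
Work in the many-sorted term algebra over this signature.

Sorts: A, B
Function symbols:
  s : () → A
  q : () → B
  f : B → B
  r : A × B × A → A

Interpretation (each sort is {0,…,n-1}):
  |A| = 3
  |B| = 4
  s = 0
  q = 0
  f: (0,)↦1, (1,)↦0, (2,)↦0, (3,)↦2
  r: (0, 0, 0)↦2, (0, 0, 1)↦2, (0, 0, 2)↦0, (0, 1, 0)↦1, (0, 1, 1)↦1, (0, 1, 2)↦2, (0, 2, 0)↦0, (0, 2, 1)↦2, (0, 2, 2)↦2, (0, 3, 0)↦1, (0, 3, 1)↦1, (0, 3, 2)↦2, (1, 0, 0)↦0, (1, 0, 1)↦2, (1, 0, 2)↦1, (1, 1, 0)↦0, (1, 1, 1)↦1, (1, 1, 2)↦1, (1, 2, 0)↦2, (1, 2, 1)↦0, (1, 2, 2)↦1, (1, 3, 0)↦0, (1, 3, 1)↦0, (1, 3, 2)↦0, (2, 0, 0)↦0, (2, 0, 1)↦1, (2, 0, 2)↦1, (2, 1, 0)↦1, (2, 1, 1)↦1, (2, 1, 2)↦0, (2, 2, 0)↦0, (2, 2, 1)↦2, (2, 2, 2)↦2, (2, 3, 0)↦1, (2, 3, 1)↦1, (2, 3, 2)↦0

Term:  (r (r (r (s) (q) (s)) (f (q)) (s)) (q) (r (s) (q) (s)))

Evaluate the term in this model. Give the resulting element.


  s = 0
  q = 0
  s = 0
  (r (s) (q) (s)) = r(0, 0, 0) = 2
  q = 0
  (f (q)) = f(0,) = 1
  s = 0
  (r (r (s) (q) (s)) (f (q)) (s)) = r(2, 1, 0) = 1
  q = 0
  s = 0
  q = 0
  s = 0
  (r (s) (q) (s)) = r(0, 0, 0) = 2
  (r (r (r (s) (q) (s)) (f (q)) (s)) (q) (r (s) (q) (s))) = r(1, 0, 2) = 1

value = 1


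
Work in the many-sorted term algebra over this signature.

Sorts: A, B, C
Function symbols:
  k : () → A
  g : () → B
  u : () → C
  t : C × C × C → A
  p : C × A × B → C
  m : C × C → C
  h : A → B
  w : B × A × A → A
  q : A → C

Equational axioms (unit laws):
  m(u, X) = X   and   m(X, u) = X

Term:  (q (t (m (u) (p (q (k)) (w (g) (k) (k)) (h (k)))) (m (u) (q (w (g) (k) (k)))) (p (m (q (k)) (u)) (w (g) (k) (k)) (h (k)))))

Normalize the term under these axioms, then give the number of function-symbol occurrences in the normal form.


size = 25

1. (q (t (m (u) (p (q (k)) (w (g) (k) (k)) (h (k)))) (m (u) (q (w (g) (k) (k)))) (p (m (q (k)) (u)) (w (g) (k) (k)) (h (k)))))  →  (q (t (p (q (k)) (w (g) (k) (k)) (h (k))) (m (u) (q (w (g) (k) (k)))) (p (m (q (k)) (u)) (w (g) (k) (k)) (h (k)))))
2. (q (t (p (q (k)) (w (g) (k) (k)) (h (k))) (m (u) (q (w (g) (k) (k)))) (p (m (q (k)) (u)) (w (g) (k) (k)) (h (k)))))  →  (q (t (p (q (k)) (w (g) (k) (k)) (h (k))) (q (w (g) (k) (k))) (p (m (q (k)) (u)) (w (g) (k) (k)) (h (k)))))
3. (q (t (p (q (k)) (w (g) (k) (k)) (h (k))) (q (w (g) (k) (k))) (p (m (q (k)) (u)) (w (g) (k) (k)) (h (k)))))  →  (q (t (p (q (k)) (w (g) (k) (k)) (h (k))) (q (w (g) (k) (k))) (p (q (k)) (w (g) (k) (k)) (h (k)))))
normal form: (q (t (p (q (k)) (w (g) (k) (k)) (h (k))) (q (w (g) (k) (k))) (p (q (k)) (w (g) (k) (k)) (h (k)))))


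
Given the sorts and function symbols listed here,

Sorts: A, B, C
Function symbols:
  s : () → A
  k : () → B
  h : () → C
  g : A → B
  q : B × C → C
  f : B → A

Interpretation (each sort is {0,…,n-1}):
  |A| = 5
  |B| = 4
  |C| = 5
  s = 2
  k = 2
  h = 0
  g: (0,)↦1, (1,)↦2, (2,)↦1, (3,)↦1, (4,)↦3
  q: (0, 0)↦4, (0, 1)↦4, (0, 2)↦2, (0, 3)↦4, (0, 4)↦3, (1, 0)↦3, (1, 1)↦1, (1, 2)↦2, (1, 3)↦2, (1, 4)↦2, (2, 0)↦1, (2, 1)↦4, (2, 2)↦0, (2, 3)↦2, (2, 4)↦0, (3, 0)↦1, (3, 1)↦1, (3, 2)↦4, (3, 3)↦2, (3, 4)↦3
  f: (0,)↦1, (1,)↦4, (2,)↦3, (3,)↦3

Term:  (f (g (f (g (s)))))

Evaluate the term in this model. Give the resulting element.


  s = 2
  (g (s)) = g(2,) = 1
  (f (g (s))) = f(1,) = 4
  (g (f (g (s)))) = g(4,) = 3
  (f (g (f (g (s))))) = f(3,) = 3

value = 3


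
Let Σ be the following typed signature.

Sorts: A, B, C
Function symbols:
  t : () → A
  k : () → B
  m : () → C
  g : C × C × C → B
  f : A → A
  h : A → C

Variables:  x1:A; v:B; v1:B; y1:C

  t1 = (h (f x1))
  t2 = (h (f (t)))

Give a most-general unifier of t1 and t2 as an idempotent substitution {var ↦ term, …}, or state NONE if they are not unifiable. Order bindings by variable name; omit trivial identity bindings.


{x1 ↦ (t)}


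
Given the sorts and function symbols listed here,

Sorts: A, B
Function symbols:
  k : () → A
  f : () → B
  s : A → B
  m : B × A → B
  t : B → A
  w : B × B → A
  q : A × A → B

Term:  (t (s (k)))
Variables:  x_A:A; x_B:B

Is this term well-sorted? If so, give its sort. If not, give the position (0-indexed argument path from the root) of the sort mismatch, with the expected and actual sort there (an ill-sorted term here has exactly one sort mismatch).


well-sorted; sort = A

    (k) : A
  (s (k)) : B
(t (s (k))) : A


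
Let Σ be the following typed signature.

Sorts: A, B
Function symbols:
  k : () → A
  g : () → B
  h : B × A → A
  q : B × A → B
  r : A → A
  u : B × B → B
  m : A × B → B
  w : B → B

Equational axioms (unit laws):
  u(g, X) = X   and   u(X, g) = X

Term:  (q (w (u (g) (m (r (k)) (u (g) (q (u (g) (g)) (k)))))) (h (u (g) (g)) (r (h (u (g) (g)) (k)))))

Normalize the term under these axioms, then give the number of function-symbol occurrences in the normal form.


1. (q (w (u (g) (m (r (k)) (u (g) (q (u (g) (g)) (k)))))) (h (u (g) (g)) (r (h (u (g) (g)) (k)))))  →  (q (w (m (r (k)) (u (g) (q (u (g) (g)) (k))))) (h (u (g) (g)) (r (h (u (g) (g)) (k)))))
2. (q (w (m (r (k)) (u (g) (q (u (g) (g)) (k))))) (h (u (g) (g)) (r (h (u (g) (g)) (k)))))  →  (q (w (m (r (k)) (q (u (g) (g)) (k)))) (h (u (g) (g)) (r (h (u (g) (g)) (k)))))
3. (q (w (m (r (k)) (q (u (g) (g)) (k)))) (h (u (g) (g)) (r (h (u (g) (g)) (k)))))  →  (q (w (m (r (k)) (q (g) (k)))) (h (u (g) (g)) (r (h (u (g) (g)) (k)))))
4. (q (w (m (r (k)) (q (g) (k)))) (h (u (g) (g)) (r (h (u (g) (g)) (k)))))  →  (q (w (m (r (k)) (q (g) (k)))) (h (g) (r (h (u (g) (g)) (k)))))
5. (q (w (m (r (k)) (q (g) (k)))) (h (g) (r (h (u (g) (g)) (k)))))  →  (q (w (m (r (k)) (q (g) (k)))) (h (g) (r (h (g) (k)))))
normal form: (q (w (m (r (k)) (q (g) (k)))) (h (g) (r (h (g) (k)))))

size = 14


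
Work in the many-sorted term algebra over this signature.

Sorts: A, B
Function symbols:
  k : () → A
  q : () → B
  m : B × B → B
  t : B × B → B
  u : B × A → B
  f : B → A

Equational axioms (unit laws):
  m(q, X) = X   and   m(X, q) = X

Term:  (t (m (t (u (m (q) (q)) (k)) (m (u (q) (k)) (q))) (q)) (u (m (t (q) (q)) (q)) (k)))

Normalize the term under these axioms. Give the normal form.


1. (t (m (t (u (m (q) (q)) (k)) (m (u (q) (k)) (q))) (q)) (u (m (t (q) (q)) (q)) (k)))  →  (t (t (u (m (q) (q)) (k)) (m (u (q) (k)) (q))) (u (m (t (q) (q)) (q)) (k)))
2. (t (t (u (m (q) (q)) (k)) (m (u (q) (k)) (q))) (u (m (t (q) (q)) (q)) (k)))  →  (t (t (u (q) (k)) (m (u (q) (k)) (q))) (u (m (t (q) (q)) (q)) (k)))
3. (t (t (u (q) (k)) (m (u (q) (k)) (q))) (u (m (t (q) (q)) (q)) (k)))  →  (t (t (u (q) (k)) (u (q) (k))) (u (m (t (q) (q)) (q)) (k)))
4. (t (t (u (q) (k)) (u (q) (k))) (u (m (t (q) (q)) (q)) (k)))  →  (t (t (u (q) (k)) (u (q) (k))) (u (t (q) (q)) (k)))

normal form = (t (t (u (q) (k)) (u (q) (k))) (u (t (q) (q)) (k)))


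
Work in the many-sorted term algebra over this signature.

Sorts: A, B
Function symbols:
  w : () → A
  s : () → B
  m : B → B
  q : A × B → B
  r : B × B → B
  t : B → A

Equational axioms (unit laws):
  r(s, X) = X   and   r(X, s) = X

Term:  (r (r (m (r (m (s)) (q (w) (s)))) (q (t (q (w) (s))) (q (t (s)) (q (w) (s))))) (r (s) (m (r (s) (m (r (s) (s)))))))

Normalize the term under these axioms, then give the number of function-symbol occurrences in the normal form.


1. (r (r (m (r (m (s)) (q (w) (s)))) (q (t (q (w) (s))) (q (t (s)) (q (w) (s))))) (r (s) (m (r (s) (m (r (s) (s)))))))  →  (r (r (m (r (m (s)) (q (w) (s)))) (q (t (q (w) (s))) (q (t (s)) (q (w) (s))))) (m (r (s) (m (r (s) (s))))))
2. (r (r (m (r (m (s)) (q (w) (s)))) (q (t (q (w) (s))) (q (t (s)) (q (w) (s))))) (m (r (s) (m (r (s) (s))))))  →  (r (r (m (r (m (s)) (q (w) (s)))) (q (t (q (w) (s))) (q (t (s)) (q (w) (s))))) (m (m (r (s) (s)))))
3. (r (r (m (r (m (s)) (q (w) (s)))) (q (t (q (w) (s))) (q (t (s)) (q (w) (s))))) (m (m (r (s) (s)))))  →  (r (r (m (r (m (s)) (q (w) (s)))) (q (t (q (w) (s))) (q (t (s)) (q (w) (s))))) (m (m (s))))
normal form: (r (r (m (r (m (s)) (q (w) (s)))) (q (t (q (w) (s))) (q (t (s)) (q (w) (s))))) (m (m (s))))

size = 23


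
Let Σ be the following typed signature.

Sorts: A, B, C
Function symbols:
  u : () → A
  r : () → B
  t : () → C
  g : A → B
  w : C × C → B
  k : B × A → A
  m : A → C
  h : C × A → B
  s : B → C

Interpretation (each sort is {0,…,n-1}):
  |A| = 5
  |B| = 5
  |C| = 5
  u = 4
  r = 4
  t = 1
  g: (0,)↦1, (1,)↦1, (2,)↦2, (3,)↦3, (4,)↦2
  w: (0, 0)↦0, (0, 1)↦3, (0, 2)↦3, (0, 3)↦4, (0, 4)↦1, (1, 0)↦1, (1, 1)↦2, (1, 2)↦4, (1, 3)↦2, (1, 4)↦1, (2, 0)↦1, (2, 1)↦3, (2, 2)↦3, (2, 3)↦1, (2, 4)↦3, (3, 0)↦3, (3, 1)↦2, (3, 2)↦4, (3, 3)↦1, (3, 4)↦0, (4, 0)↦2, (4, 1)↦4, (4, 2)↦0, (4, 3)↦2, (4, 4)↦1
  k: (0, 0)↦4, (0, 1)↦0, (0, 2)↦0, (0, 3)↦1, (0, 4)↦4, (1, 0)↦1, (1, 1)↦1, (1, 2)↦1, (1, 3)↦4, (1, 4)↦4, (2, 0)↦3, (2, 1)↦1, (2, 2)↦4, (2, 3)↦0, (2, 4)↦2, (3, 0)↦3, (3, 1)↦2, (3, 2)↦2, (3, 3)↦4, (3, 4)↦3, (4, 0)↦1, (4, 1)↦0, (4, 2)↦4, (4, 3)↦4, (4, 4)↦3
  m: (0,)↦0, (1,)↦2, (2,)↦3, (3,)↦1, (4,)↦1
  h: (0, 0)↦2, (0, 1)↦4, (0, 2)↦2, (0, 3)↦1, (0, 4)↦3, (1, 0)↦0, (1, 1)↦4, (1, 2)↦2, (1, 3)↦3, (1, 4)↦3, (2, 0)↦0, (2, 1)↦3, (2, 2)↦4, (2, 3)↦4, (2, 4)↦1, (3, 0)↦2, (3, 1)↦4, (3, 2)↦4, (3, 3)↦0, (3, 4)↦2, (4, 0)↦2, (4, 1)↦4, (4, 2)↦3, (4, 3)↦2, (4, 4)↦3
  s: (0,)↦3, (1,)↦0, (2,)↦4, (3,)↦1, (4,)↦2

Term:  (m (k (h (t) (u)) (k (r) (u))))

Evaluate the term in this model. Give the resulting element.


value = 1

  t = 1
  u = 4
  (h (t) (u)) = h(1, 4) = 3
  r = 4
  u = 4
  (k (r) (u)) = k(4, 4) = 3
  (k (h (t) (u)) (k (r) (u))) = k(3, 3) = 4
  (m (k (h (t) (u)) (k (r) (u)))) = m(4,) = 1


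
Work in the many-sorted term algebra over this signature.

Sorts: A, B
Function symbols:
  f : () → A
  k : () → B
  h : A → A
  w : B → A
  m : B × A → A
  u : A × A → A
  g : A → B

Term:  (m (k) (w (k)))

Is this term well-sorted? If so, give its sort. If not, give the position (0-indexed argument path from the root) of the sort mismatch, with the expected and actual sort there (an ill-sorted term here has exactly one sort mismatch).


  (k) : B
    (k) : B
  (w (k)) : A
(m (k) (w (k))) : A

well-sorted; sort = A


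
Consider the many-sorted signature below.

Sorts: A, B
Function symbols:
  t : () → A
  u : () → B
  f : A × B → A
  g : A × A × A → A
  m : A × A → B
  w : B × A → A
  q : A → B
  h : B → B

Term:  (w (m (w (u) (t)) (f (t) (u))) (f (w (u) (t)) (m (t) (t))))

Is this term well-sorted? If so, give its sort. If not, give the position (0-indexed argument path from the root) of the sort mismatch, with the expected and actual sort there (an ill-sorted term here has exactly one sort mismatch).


well-sorted; sort = A

      (u) : B
      (t) : A
    (w (u) (t)) : A
      (t) : A
      (u) : B
    (f (t) (u)) : A
  (m (w (u) (t)) (f (t) (u))) : B
      (u) : B
      (t) : A
    (w (u) (t)) : A
      (t) : A
      (t) : A
    (m (t) (t)) : B
  (f (w (u) (t)) (m (t) (t))) : A
(w (m (w (u) (t)) (f (t) (u))) (f (w (u) (t)) (m (t) (t)))) : A


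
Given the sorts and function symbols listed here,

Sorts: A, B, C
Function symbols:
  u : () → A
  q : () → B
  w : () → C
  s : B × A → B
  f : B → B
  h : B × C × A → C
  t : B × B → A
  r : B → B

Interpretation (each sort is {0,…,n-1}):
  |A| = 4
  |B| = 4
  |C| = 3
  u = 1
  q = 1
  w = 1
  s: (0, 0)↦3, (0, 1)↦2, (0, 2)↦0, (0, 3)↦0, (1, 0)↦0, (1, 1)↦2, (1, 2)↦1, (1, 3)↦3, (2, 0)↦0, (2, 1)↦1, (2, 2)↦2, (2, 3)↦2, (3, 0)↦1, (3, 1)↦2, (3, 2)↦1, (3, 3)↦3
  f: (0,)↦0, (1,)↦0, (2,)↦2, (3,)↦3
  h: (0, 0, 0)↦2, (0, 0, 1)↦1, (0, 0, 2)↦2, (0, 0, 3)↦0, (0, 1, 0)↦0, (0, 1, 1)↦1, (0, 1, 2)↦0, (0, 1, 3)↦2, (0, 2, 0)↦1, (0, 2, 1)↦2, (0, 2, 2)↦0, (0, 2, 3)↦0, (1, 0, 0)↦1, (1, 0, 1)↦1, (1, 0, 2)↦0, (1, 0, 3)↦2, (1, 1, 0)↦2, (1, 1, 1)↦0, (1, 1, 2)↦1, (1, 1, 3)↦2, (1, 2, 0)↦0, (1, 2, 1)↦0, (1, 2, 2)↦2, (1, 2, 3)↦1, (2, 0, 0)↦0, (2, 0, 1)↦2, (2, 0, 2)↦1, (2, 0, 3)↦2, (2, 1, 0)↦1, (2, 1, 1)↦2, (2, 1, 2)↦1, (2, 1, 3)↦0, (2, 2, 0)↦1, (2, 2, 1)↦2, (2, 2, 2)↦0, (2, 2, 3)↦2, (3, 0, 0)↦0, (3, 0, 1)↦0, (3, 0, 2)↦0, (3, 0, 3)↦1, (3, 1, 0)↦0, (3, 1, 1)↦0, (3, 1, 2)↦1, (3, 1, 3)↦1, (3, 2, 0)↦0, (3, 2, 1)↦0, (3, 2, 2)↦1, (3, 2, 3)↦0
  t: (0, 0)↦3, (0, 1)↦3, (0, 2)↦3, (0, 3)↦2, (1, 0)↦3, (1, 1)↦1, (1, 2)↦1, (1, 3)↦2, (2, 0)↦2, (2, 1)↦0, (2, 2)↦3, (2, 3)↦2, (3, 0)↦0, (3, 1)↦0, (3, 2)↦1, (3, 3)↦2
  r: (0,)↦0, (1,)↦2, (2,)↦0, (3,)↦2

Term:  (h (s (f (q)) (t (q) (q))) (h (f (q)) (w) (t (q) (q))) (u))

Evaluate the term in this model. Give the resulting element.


  q = 1
  (f (q)) = f(1,) = 0
  q = 1
  q = 1
  (t (q) (q)) = t(1, 1) = 1
  (s (f (q)) (t (q) (q))) = s(0, 1) = 2
  q = 1
  (f (q)) = f(1,) = 0
  w = 1
  q = 1
  q = 1
  (t (q) (q)) = t(1, 1) = 1
  (h (f (q)) (w) (t (q) (q))) = h(0, 1, 1) = 1
  u = 1
  (h (s (f (q)) (t (q) (q))) (h (f (q)) (w) (t (q) (q))) (u)) = h(2, 1, 1) = 2

value = 2


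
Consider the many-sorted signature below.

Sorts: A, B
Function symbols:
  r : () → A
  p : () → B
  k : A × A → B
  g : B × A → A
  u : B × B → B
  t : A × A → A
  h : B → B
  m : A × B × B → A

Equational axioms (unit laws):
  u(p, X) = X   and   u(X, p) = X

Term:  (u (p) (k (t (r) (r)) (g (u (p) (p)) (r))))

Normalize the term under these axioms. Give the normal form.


normal form = (k (t (r) (r)) (g (p) (r)))

1. (u (p) (k (t (r) (r)) (g (u (p) (p)) (r))))  →  (k (t (r) (r)) (g (u (p) (p)) (r)))
2. (k (t (r) (r)) (g (u (p) (p)) (r)))  →  (k (t (r) (r)) (g (p) (r)))


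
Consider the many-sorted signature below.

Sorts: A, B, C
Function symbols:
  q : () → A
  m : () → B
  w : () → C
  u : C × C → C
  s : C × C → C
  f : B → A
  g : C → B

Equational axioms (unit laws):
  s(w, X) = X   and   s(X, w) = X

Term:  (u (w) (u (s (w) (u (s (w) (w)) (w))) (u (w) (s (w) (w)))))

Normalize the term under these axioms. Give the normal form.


normal form = (u (w) (u (u (w) (w)) (u (w) (w))))

1. (u (w) (u (s (w) (u (s (w) (w)) (w))) (u (w) (s (w) (w)))))  →  (u (w) (u (u (s (w) (w)) (w)) (u (w) (s (w) (w)))))
2. (u (w) (u (u (s (w) (w)) (w)) (u (w) (s (w) (w)))))  →  (u (w) (u (u (w) (w)) (u (w) (s (w) (w)))))
3. (u (w) (u (u (w) (w)) (u (w) (s (w) (w)))))  →  (u (w) (u (u (w) (w)) (u (w) (w))))


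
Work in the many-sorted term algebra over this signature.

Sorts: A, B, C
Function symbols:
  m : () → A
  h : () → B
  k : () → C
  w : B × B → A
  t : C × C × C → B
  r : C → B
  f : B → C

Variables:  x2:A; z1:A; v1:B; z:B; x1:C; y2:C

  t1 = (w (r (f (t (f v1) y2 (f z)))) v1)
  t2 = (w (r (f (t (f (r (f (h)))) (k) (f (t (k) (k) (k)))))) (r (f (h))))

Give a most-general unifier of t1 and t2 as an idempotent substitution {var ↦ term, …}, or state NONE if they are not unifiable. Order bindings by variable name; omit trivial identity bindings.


{v1 ↦ (r (f (h))), y2 ↦ (k), z ↦ (t (k) (k) (k))}


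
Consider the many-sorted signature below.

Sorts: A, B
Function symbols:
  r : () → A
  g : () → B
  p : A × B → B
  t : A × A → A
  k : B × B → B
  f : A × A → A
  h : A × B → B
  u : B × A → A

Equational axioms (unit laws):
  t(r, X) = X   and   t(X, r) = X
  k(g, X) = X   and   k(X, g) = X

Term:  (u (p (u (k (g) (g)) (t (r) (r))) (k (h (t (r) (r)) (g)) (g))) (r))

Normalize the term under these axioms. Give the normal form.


normal form = (u (p (u (g) (r)) (h (r) (g))) (r))

1. (u (p (u (k (g) (g)) (t (r) (r))) (k (h (t (r) (r)) (g)) (g))) (r))  →  (u (p (u (g) (t (r) (r))) (k (h (t (r) (r)) (g)) (g))) (r))
2. (u (p (u (g) (t (r) (r))) (k (h (t (r) (r)) (g)) (g))) (r))  →  (u (p (u (g) (r)) (k (h (t (r) (r)) (g)) (g))) (r))
3. (u (p (u (g) (r)) (k (h (t (r) (r)) (g)) (g))) (r))  →  (u (p (u (g) (r)) (h (t (r) (r)) (g))) (r))
4. (u (p (u (g) (r)) (h (t (r) (r)) (g))) (r))  →  (u (p (u (g) (r)) (h (r) (g))) (r))


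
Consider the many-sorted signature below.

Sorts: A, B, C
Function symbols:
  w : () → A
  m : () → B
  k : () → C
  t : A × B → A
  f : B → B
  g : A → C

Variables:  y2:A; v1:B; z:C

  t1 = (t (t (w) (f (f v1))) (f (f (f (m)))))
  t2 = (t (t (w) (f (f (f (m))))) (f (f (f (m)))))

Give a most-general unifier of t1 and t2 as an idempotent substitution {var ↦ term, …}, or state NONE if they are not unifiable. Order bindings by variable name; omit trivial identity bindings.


{v1 ↦ (f (m))}


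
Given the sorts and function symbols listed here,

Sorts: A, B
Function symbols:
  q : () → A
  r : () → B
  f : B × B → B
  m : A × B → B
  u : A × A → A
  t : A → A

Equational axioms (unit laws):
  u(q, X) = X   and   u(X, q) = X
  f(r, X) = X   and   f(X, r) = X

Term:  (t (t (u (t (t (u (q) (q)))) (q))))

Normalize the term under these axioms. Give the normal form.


normal form = (t (t (t (t (q)))))

1. (t (t (u (t (t (u (q) (q)))) (q))))  →  (t (t (t (t (u (q) (q))))))
2. (t (t (t (t (u (q) (q))))))  →  (t (t (t (t (q)))))


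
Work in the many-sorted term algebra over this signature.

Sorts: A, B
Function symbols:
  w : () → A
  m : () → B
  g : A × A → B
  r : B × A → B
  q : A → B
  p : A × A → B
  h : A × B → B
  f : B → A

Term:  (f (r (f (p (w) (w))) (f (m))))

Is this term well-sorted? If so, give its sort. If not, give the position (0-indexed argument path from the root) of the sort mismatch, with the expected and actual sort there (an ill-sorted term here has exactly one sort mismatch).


        (w) : A
        (w) : A
      (p (w) (w)) : B
    (f (p (w) (w))) : A
      (m) : B
    (f (m)) : A
  (r (f (p (w) (w))) (f (m))) : ✗ arg 0 at [0, 0] has sort A, expected B

ill-sorted at position [0, 0]: expected B, got A


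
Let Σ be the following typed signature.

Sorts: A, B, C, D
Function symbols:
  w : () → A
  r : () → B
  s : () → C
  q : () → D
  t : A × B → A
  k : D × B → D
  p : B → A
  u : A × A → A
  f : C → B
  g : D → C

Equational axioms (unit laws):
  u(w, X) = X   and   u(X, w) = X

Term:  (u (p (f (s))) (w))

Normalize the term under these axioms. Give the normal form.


1. (u (p (f (s))) (w))  →  (p (f (s)))

normal form = (p (f (s)))


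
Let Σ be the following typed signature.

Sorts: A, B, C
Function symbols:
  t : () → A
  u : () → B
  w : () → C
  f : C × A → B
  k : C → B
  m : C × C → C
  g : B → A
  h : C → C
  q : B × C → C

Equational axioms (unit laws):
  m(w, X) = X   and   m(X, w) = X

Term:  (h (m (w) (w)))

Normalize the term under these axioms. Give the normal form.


normal form = (h (w))

1. (h (m (w) (w)))  →  (h (w))


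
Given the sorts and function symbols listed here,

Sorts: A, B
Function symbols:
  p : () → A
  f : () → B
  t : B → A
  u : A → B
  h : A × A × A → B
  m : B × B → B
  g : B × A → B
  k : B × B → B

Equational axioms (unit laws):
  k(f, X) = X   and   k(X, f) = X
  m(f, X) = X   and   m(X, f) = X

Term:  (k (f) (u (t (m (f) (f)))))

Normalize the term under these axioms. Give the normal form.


normal form = (u (t (f)))

1. (k (f) (u (t (m (f) (f)))))  →  (u (t (m (f) (f))))
2. (u (t (m (f) (f))))  →  (u (t (f)))


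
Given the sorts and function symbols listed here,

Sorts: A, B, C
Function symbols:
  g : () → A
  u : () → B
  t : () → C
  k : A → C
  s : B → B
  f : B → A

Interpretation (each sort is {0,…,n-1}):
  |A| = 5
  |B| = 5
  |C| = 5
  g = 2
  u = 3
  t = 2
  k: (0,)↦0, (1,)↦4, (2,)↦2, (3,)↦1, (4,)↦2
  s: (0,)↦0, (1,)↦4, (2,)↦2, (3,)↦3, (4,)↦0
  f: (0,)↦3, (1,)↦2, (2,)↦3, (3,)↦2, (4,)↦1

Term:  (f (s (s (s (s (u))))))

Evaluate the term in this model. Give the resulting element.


  u = 3
  (s (u)) = s(3,) = 3
  (s (s (u))) = s(3,) = 3
  (s (s (s (u)))) = s(3,) = 3
  (s (s (s (s (u))))) = s(3,) = 3
  (f (s (s (s (s (u)))))) = f(3,) = 2

value = 2


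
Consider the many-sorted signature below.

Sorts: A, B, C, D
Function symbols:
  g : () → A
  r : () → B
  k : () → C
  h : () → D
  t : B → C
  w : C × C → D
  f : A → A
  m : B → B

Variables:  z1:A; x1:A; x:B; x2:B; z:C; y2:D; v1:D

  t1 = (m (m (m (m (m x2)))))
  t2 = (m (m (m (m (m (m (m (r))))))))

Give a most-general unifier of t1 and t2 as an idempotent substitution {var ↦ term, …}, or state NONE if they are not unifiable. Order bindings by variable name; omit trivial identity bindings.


{x2 ↦ (m (m (r)))}


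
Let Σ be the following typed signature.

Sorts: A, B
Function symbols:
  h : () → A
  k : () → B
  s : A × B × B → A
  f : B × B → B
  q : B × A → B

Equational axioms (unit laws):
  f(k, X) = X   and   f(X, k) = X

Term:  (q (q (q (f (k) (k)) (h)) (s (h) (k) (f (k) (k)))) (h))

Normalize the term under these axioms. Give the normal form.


1. (q (q (q (f (k) (k)) (h)) (s (h) (k) (f (k) (k)))) (h))  →  (q (q (q (k) (h)) (s (h) (k) (f (k) (k)))) (h))
2. (q (q (q (k) (h)) (s (h) (k) (f (k) (k)))) (h))  →  (q (q (q (k) (h)) (s (h) (k) (k))) (h))

normal form = (q (q (q (k) (h)) (s (h) (k) (k))) (h))


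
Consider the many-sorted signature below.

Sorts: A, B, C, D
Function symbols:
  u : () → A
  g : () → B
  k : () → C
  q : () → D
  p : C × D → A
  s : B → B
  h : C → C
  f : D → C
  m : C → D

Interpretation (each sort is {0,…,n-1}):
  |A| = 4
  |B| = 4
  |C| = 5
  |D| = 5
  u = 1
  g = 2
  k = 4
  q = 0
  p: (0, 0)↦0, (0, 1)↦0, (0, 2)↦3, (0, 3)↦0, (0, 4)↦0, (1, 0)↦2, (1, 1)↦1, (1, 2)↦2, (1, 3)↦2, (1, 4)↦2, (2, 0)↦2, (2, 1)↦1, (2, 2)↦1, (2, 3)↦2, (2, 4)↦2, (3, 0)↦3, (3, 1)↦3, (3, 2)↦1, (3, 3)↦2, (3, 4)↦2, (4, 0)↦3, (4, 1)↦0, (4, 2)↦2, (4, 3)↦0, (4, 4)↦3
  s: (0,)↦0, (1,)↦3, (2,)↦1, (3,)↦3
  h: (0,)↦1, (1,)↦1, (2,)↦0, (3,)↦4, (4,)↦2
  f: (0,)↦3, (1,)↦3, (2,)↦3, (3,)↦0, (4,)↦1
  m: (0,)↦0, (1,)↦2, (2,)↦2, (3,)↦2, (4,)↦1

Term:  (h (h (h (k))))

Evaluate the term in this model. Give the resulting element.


value = 1

  k = 4
  (h (k)) = h(4,) = 2
  (h (h (k))) = h(2,) = 0
  (h (h (h (k)))) = h(0,) = 1


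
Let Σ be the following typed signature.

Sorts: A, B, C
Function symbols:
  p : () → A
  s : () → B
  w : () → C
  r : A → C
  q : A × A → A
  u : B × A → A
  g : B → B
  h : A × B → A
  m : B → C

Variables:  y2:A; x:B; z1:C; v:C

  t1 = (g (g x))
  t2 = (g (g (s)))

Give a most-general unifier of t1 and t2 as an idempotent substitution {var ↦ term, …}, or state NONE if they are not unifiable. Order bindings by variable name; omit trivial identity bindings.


{x ↦ (s)}


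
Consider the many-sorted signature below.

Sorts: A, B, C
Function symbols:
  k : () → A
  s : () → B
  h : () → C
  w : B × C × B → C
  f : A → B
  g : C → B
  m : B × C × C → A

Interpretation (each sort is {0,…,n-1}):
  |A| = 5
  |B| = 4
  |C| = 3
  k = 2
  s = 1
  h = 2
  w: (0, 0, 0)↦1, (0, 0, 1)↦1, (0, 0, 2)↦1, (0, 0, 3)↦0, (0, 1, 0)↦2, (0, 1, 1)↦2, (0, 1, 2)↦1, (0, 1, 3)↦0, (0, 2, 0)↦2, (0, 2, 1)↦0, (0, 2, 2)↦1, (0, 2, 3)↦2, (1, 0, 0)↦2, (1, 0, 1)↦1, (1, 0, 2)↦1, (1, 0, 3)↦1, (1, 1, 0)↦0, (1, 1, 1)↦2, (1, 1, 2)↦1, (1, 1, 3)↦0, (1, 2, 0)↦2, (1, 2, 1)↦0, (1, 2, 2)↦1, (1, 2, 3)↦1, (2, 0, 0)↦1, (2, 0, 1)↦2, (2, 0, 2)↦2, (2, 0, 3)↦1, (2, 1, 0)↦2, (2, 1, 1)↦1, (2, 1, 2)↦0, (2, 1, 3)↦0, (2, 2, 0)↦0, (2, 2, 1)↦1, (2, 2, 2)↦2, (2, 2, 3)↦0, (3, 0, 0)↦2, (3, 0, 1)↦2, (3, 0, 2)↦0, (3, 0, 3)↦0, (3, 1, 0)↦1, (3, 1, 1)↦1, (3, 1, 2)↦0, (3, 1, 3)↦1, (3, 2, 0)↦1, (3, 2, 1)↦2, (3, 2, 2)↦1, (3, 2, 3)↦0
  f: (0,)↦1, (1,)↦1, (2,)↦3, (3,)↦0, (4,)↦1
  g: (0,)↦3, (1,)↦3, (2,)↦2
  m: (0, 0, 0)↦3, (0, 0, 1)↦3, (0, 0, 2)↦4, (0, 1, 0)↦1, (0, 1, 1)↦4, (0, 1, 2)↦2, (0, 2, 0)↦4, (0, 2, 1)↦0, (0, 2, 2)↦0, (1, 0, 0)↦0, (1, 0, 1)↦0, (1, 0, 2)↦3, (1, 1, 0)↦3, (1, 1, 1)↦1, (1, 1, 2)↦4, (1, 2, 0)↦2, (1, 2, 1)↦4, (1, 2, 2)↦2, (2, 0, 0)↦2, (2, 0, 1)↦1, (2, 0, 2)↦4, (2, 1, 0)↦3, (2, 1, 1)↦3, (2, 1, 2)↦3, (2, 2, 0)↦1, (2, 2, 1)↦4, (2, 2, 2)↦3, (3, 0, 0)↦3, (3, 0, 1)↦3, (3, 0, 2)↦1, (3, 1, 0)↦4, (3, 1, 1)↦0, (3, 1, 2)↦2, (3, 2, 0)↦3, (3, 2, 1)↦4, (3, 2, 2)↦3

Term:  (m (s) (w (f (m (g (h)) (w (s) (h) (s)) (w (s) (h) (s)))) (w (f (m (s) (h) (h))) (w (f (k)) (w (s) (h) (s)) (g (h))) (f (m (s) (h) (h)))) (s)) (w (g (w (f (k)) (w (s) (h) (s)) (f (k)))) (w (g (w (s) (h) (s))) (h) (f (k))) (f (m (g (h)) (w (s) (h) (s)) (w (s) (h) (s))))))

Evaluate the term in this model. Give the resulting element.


value = 2

  s = 1
  h = 2
  (g (h)) = g(2,) = 2
  s = 1
  h = 2
  s = 1
  (w (s) (h) (s)) = w(1, 2, 1) = 0
  s = 1
  h = 2
  s = 1
  (w (s) (h) (s)) = w(1, 2, 1) = 0
  (m (g (h)) (w (s) (h) (s)) (w (s) (h) (s))) = m(2, 0, 0) = 2
  (f (m (g (h)) (w (s) (h) (s)) (w (s) (h) (s)))) = f(2,) = 3
  s = 1
  h = 2
  h = 2
  (m (s) (h) (h)) = m(1, 2, 2) = 2
  (f (m (s) (h) (h))) = f(2,) = 3
  k = 2
  (f (k)) = f(2,) = 3
  s = 1
  h = 2
  s = 1
  (w (s) (h) (s)) = w(1, 2, 1) = 0
  h = 2
  (g (h)) = g(2,) = 2
  (w (f (k)) (w (s) (h) (s)) (g (h))) = w(3, 0, 2) = 0
  s = 1
  h = 2
  h = 2
  (m (s) (h) (h)) = m(1, 2, 2) = 2
  (f (m (s) (h) (h))) = f(2,) = 3
  (w (f (m (s) (h) (h))) (w (f (k)) (w (s) (h) (s)) (g (h))) (f (m (s) (h) (h)))) = w(3, 0, 3) = 0
  s = 1
  (w (f (m (g (h)) (w (s) (h) (s)) (w (s) (h) (s)))) (w (f (m (s) (h) (h))) (w (f (k)) (w (s) (h) (s)) (g (h))) (f (m (s) (h) (h)))) (s)) = w(3, 0, 1) = 2
  k = 2
  (f (k)) = f(2,) = 3
  s = 1
  h = 2
  s = 1
  (w (s) (h) (s)) = w(1, 2, 1) = 0
  k = 2
  (f (k)) = f(2,) = 3
  (w (f (k)) (w (s) (h) (s)) (f (k))) = w(3, 0, 3) = 0
  (g (w (f (k)) (w (s) (h) (s)) (f (k)))) = g(0,) = 3
  s = 1
  h = 2
  s = 1
  (w (s) (h) (s)) = w(1, 2, 1) = 0
  (g (w (s) (h) (s))) = g(0,) = 3
  h = 2
  k = 2
  (f (k)) = f(2,) = 3
  (w (g (w (s) (h) (s))) (h) (f (k))) = w(3, 2, 3) = 0
  h = 2
  (g (h)) = g(2,) = 2
  s = 1
  h = 2
  s = 1
  (w (s) (h) (s)) = w(1, 2, 1) = 0
  s = 1
  h = 2
  s = 1
  (w (s) (h) (s)) = w(1, 2, 1) = 0
  (m (g (h)) (w (s) (h) (s)) (w (s) (h) (s))) = m(2, 0, 0) = 2
  (f (m (g (h)) (w (s) (h) (s)) (w (s) (h) (s)))) = f(2,) = 3
  (w (g (w (f (k)) (w (s) (h) (s)) (f (k)))) (w (g (w (s) (h) (s))) (h) (f (k))) (f (m (g (h)) (w (s) (h) (s)) (w (s) (h) (s))))) = w(3, 0, 3) = 0
  (m (s) (w (f (m (g (h)) (w (s) (h) (s)) (w (s) (h) (s)))) (w (f (m (s) (h) (h))) (w (f (k)) (w (s) (h) (s)) (g (h))) (f (m (s) (h) (h)))) (s)) (w (g (w (f (k)) (w (s) (h) (s)) (f (k)))) (w (g (w (s) (h) (s))) (h) (f (k))) (f (m (g (h)) (w (s) (h) (s)) (w (s) (h) (s)))))) = m(1, 2, 0) = 2
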